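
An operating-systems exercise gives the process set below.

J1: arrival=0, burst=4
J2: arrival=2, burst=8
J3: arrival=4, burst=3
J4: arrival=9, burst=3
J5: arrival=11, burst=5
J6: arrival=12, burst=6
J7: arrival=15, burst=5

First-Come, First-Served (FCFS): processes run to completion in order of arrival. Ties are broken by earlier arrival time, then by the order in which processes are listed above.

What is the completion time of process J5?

Gantt: | J1 0-4 | J2 4-12 | J3 12-15 | J4 15-18 | J5 18-23 | J6 23-29 | J7 29-34 |
Completion: J1=4  J2=12  J3=15  J4=18  J5=23  J6=29  J7=34
Turnaround (C−A): J1=4  J2=10  J3=11  J4=9  J5=12  J6=17  J7=19

23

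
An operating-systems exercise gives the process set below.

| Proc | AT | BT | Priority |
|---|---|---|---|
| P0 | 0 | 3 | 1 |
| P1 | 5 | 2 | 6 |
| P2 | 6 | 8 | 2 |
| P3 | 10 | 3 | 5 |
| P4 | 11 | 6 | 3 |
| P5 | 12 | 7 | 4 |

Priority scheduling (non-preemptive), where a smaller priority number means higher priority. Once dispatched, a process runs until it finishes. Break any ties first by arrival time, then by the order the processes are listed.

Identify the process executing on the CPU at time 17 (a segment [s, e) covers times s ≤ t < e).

Gantt: | P0 0-3 | idle 3-5 | P1 5-7 | P2 7-15 | P4 15-21 | P5 21-28 | P3 28-31 |
Completion: P0=3  P1=7  P2=15  P3=31  P4=21  P5=28
Turnaround (C−A): P0=3  P1=2  P2=9  P3=21  P4=10  P5=16

P4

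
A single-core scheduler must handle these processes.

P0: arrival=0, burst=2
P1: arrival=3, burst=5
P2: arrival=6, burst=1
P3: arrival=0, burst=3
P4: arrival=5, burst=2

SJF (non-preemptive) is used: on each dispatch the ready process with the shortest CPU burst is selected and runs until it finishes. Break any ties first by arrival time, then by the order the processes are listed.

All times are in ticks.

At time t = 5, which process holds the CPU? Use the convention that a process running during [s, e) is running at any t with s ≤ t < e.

Timeline: | P0 0-2 | P3 2-5 | P4 5-7 | P2 7-8 | P1 8-13 |
Completion: P0=2  P1=13  P2=8  P3=5  P4=7
Turnaround (C−A): P0=2  P1=10  P2=2  P3=5  P4=2

P4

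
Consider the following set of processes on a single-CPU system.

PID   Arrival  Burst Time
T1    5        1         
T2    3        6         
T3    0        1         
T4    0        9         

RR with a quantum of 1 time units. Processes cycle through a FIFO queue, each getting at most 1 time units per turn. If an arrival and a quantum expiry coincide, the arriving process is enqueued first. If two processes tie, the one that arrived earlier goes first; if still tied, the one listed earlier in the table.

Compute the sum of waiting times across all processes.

Gantt: | T3 0-1 | T4 1-3 | T2 3-4 | T4 4-5 | T2 5-6 | T1 6-7 | T4 7-8 | T2 8-9 | T4 9-10 | T2 10-11 | T4 11-12 | T2 12-13 | T4 13-14 | T2 14-15 | T4 15-17 |
Completion: T1=7  T2=15  T3=1  T4=17
Waiting = turnaround − burst: T1=1, T2=6, T3=0, T4=8
Total waiting = 1 + 6 + 0 + 8 = 15

15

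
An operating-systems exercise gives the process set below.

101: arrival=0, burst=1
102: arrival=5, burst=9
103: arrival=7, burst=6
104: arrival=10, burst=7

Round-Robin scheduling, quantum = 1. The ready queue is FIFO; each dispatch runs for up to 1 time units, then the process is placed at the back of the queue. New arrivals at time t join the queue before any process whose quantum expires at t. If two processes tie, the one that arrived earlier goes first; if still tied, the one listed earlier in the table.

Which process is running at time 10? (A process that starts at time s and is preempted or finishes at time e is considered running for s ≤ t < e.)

102

Schedule: | 101 0-1 | idle 1-5 | 102 5-7 | 103 7-8 | 102 8-9 | 103 9-10 | 102 10-11 | 104 11-12 | 103 12-13 | 102 13-14 | 104 14-15 | 103 15-16 | 102 16-17 | 104 17-18 | 103 18-19 | 102 19-20 | 104 20-21 | 103 21-22 | 102 22-23 | 104 23-24 | 102 24-25 | 104 25-27 |
Completion: 101=1  102=25  103=22  104=27
Turnaround (C−A): 101=1  102=20  103=15  104=17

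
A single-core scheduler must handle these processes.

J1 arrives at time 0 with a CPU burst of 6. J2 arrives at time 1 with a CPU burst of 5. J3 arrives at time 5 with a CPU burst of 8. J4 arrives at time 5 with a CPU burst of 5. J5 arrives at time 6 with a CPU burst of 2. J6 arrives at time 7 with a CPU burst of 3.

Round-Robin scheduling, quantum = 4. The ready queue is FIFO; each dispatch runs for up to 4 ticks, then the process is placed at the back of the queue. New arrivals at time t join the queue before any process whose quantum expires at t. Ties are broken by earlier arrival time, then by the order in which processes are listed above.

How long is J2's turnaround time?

23

Timeline: | J1 0-4 | J2 4-8 | J1 8-10 | J3 10-14 | J4 14-18 | J5 18-20 | J6 20-23 | J2 23-24 | J3 24-28 | J4 28-29 |
Completion: J1=10  J2=24  J3=28  J4=29  J5=20  J6=23
Turnaround(J2) = completion − arrival = 24 − 1 = 23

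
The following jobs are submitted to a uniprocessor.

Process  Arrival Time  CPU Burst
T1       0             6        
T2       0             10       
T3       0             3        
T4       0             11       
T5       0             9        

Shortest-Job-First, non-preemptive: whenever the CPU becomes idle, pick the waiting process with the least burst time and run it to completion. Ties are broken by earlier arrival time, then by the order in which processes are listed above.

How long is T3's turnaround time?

3

Schedule: | T3 0-3 | T1 3-9 | T5 9-18 | T2 18-28 | T4 28-39 |
Completion: T1=9  T2=28  T3=3  T4=39  T5=18
Turnaround(T3) = completion − arrival = 3 − 0 = 3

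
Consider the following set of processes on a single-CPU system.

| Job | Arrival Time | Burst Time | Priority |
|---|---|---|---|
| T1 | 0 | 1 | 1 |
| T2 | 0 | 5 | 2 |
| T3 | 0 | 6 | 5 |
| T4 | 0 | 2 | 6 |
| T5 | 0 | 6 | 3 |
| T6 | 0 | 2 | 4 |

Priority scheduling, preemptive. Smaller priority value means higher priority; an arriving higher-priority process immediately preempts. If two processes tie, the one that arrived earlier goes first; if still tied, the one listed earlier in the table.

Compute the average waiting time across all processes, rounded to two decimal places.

Timeline: | T1 0-1 | T2 1-6 | T5 6-12 | T6 12-14 | T3 14-20 | T4 20-22 |
Completion: T1=1  T2=6  T3=20  T4=22  T5=12  T6=14
Turnaround (C−A): T1=1  T2=6  T3=20  T4=22  T5=12  T6=14
Waiting times: T1=0, T2=1, T3=14, T4=20, T5=6, T6=12
Average waiting = (0+1+14+20+6+12) / 6 = 53/6 = 8.83

8.83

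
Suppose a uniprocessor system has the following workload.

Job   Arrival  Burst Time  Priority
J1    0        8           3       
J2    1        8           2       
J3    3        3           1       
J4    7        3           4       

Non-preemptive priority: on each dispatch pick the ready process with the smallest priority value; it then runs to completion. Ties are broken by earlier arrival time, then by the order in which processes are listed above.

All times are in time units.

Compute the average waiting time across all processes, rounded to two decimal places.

6.75

Gantt: | J1 0-8 | J3 8-11 | J2 11-19 | J4 19-22 |
Completion: J1=8  J2=19  J3=11  J4=22
Waiting times: J1=0, J2=10, J3=5, J4=12
Average waiting = (0+10+5+12) / 4 = 27/4 = 6.75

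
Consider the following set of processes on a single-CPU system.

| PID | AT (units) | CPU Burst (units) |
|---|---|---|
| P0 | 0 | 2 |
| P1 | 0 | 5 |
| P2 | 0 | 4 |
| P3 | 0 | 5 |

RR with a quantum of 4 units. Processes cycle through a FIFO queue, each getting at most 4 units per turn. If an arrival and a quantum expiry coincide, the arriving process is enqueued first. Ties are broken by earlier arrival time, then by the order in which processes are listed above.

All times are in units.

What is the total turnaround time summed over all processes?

Gantt: | P0 0-2 | P1 2-6 | P2 6-10 | P3 10-14 | P1 14-15 | P3 15-16 |
Completion: P0=2  P1=15  P2=10  P3=16
Turnaround = completion − arrival: P0=2, P1=15, P2=10, P3=16
Total turnaround = 2 + 15 + 10 + 16 = 43

43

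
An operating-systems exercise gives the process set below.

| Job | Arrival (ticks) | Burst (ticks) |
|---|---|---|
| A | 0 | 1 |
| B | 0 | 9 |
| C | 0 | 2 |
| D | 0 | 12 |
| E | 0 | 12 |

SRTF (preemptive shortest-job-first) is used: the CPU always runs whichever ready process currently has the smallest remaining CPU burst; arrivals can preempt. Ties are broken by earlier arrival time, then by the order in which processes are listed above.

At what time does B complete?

Schedule: | A 0-1 | C 1-3 | B 3-12 | D 12-24 | E 24-36 |
Completion: A=1  B=12  C=3  D=24  E=36
Turnaround (C−A): A=1  B=12  C=3  D=24  E=36

12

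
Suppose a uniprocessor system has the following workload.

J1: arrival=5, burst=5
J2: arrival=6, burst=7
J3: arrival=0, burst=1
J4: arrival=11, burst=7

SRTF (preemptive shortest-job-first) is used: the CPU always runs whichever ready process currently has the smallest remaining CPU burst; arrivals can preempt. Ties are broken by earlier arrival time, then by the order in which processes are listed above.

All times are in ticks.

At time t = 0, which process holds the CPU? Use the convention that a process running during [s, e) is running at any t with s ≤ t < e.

Schedule: | J3 0-1 | idle 1-5 | J1 5-10 | J2 10-17 | J4 17-24 |
Completion: J1=10  J2=17  J3=1  J4=24
Turnaround (C−A): J1=5  J2=11  J3=1  J4=13

J3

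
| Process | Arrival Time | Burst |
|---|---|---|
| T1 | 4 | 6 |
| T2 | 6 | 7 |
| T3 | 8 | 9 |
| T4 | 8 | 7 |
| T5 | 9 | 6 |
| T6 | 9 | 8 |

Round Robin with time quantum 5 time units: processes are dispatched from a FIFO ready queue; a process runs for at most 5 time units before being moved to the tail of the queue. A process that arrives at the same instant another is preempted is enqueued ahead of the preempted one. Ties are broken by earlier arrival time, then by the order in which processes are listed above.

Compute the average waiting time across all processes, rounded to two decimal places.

Schedule: | idle 0-4 | T1 4-9 | T2 9-14 | T3 14-19 | T4 19-24 | T5 24-29 | T6 29-34 | T1 34-35 | T2 35-37 | T3 37-41 | T4 41-43 | T5 43-44 | T6 44-47 |
Completion: T1=35  T2=37  T3=41  T4=43  T5=44  T6=47
Turnaround (C−A): T1=31  T2=31  T3=33  T4=35  T5=35  T6=38
Waiting times: T1=25, T2=24, T3=24, T4=28, T5=29, T6=30
Average waiting = (25+24+24+28+29+30) / 6 = 160/6 = 26.67

26.67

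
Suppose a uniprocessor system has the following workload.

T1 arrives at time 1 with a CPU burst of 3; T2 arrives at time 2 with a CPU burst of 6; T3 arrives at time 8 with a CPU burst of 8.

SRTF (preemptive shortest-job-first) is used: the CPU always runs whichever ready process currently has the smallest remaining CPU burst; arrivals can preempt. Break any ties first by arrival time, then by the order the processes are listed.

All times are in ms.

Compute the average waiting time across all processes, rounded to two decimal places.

Schedule: | idle 0-1 | T1 1-4 | T2 4-10 | T3 10-18 |
Completion: T1=4  T2=10  T3=18
Turnaround (C−A): T1=3  T2=8  T3=10
Waiting times: T1=0, T2=2, T3=2
Average waiting = (0+2+2) / 3 = 4/3 = 1.33

1.33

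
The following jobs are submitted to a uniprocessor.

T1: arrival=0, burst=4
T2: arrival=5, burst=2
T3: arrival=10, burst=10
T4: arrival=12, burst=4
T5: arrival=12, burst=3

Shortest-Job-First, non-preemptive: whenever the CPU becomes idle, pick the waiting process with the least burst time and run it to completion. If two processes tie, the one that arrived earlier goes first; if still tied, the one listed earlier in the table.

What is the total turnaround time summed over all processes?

42

Gantt: | T1 0-4 | idle 4-5 | T2 5-7 | idle 7-10 | T3 10-20 | T5 20-23 | T4 23-27 |
Completion: T1=4  T2=7  T3=20  T4=27  T5=23
Turnaround (C−A): T1=4  T2=2  T3=10  T4=15  T5=11
Turnaround = completion − arrival: T1=4, T2=2, T3=10, T4=15, T5=11
Total turnaround = 4 + 2 + 10 + 15 + 11 = 42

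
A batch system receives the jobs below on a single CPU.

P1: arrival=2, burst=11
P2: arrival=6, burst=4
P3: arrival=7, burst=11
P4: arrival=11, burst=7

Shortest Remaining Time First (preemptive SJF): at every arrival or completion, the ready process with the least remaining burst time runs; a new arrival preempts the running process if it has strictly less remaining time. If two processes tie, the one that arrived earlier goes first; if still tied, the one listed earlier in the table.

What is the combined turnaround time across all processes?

60

Gantt: | idle 0-2 | P1 2-6 | P2 6-10 | P1 10-17 | P4 17-24 | P3 24-35 |
Completion: P1=17  P2=10  P3=35  P4=24
Turnaround = completion − arrival: P1=15, P2=4, P3=28, P4=13
Total turnaround = 15 + 4 + 28 + 13 = 60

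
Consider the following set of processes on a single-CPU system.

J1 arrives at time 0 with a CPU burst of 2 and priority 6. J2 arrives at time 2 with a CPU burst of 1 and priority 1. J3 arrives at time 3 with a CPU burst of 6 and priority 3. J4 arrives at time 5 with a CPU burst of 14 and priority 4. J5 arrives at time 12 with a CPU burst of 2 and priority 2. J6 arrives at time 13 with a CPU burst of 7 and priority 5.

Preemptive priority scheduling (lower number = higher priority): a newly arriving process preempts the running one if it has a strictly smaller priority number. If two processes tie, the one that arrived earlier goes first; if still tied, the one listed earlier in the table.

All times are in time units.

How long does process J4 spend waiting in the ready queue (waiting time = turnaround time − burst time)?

Schedule: | J1 0-2 | J2 2-3 | J3 3-9 | J4 9-12 | J5 12-14 | J4 14-25 | J6 25-32 |
Completion: J1=2  J2=3  J3=9  J4=25  J5=14  J6=32
Waiting(J4) = turnaround − burst = 20 − 14 = 6

6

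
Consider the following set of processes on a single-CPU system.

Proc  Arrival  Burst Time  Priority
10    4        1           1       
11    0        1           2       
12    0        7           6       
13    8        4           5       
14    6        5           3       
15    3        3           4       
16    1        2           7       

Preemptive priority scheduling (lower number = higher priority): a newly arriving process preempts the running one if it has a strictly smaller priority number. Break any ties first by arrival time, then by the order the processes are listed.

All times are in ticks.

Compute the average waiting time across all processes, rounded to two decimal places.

Schedule: | 11 0-1 | 12 1-3 | 15 3-4 | 10 4-5 | 15 5-6 | 14 6-11 | 15 11-12 | 13 12-16 | 12 16-21 | 16 21-23 |
Completion: 10=5  11=1  12=21  13=16  14=11  15=12  16=23
Waiting times: 10=0, 11=0, 12=14, 13=4, 14=0, 15=6, 16=20
Average waiting = (0+0+14+4+0+6+20) / 7 = 44/7 = 6.29

6.29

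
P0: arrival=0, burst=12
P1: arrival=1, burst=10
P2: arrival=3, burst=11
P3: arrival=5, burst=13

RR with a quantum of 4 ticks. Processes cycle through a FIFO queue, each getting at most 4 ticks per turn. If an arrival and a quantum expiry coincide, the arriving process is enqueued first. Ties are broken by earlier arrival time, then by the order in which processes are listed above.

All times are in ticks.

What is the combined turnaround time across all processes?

148

Timeline: | P0 0-4 | P1 4-8 | P2 8-12 | P0 12-16 | P3 16-20 | P1 20-24 | P2 24-28 | P0 28-32 | P3 32-36 | P1 36-38 | P2 38-41 | P3 41-46 |
Completion: P0=32  P1=38  P2=41  P3=46
Turnaround = completion − arrival: P0=32, P1=37, P2=38, P3=41
Total turnaround = 32 + 37 + 38 + 41 = 148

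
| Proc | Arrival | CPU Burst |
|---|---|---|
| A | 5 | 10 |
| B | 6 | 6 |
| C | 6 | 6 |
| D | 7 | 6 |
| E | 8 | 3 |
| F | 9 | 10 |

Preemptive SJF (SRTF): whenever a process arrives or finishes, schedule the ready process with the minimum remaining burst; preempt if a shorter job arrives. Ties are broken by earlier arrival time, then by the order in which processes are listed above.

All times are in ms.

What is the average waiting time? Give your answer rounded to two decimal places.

12.33

Gantt: | idle 0-5 | A 5-6 | B 6-8 | E 8-11 | B 11-15 | C 15-21 | D 21-27 | A 27-36 | F 36-46 |
Completion: A=36  B=15  C=21  D=27  E=11  F=46
Waiting times: A=21, B=3, C=9, D=14, E=0, F=27
Average waiting = (21+3+9+14+0+27) / 6 = 74/6 = 12.33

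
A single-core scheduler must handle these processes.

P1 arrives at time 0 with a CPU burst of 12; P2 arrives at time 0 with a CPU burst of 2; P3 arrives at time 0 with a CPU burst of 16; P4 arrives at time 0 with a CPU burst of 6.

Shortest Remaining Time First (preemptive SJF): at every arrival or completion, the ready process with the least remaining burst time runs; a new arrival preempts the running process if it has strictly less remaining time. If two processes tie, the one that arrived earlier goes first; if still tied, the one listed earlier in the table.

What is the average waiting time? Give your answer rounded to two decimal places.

Timeline: | P2 0-2 | P4 2-8 | P1 8-20 | P3 20-36 |
Completion: P1=20  P2=2  P3=36  P4=8
Waiting times: P1=8, P2=0, P3=20, P4=2
Average waiting = (8+0+20+2) / 4 = 30/4 = 7.50

7.50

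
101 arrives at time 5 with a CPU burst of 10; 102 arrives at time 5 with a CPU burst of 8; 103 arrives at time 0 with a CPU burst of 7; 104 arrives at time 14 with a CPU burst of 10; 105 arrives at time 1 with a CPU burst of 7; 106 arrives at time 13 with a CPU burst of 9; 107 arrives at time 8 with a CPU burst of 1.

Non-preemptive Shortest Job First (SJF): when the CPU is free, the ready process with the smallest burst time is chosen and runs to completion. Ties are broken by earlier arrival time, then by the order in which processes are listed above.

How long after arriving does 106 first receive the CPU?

10

Gantt: | 103 0-7 | 105 7-14 | 107 14-15 | 102 15-23 | 106 23-32 | 101 32-42 | 104 42-52 |
Completion: 101=42  102=23  103=7  104=52  105=14  106=32  107=15
Turnaround (C−A): 101=37  102=18  103=7  104=38  105=13  106=19  107=7
Response(106) = first start − arrival = 23 − 13 = 10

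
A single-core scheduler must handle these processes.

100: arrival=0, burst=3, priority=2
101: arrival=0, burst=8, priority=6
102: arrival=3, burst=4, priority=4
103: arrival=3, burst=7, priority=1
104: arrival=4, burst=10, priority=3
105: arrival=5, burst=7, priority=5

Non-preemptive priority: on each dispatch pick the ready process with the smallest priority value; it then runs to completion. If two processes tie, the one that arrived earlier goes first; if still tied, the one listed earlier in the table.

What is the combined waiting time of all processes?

73

Timeline: | 100 0-3 | 103 3-10 | 104 10-20 | 102 20-24 | 105 24-31 | 101 31-39 |
Completion: 100=3  101=39  102=24  103=10  104=20  105=31
Waiting = turnaround − burst: 100=0, 101=31, 102=17, 103=0, 104=6, 105=19
Total waiting = 0 + 31 + 17 + 0 + 6 + 19 = 73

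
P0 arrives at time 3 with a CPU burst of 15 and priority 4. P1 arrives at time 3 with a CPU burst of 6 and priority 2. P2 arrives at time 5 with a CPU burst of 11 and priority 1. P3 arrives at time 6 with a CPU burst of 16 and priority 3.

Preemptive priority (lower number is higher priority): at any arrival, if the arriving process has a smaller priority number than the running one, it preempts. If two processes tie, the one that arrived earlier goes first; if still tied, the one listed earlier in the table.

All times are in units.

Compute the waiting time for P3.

Gantt: | idle 0-3 | P1 3-5 | P2 5-16 | P1 16-20 | P3 20-36 | P0 36-51 |
Completion: P0=51  P1=20  P2=16  P3=36
Turnaround (C−A): P0=48  P1=17  P2=11  P3=30
Waiting(P3) = turnaround − burst = 30 − 16 = 14

14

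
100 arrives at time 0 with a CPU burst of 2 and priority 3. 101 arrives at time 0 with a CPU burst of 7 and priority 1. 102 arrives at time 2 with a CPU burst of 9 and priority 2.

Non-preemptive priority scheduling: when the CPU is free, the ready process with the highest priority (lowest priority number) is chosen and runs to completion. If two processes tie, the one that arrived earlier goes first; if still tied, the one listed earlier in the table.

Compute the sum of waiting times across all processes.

21

Schedule: | 101 0-7 | 102 7-16 | 100 16-18 |
Completion: 100=18  101=7  102=16
Waiting = turnaround − burst: 100=16, 101=0, 102=5
Total waiting = 16 + 0 + 5 = 21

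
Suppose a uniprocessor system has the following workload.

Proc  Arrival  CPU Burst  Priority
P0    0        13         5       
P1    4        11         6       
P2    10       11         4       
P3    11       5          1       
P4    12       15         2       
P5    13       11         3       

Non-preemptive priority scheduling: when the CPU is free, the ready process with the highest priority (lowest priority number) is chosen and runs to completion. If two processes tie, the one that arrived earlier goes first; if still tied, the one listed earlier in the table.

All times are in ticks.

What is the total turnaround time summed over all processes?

Gantt: | P0 0-13 | P3 13-18 | P4 18-33 | P5 33-44 | P2 44-55 | P1 55-66 |
Completion: P0=13  P1=66  P2=55  P3=18  P4=33  P5=44
Turnaround (C−A): P0=13  P1=62  P2=45  P3=7  P4=21  P5=31
Turnaround = completion − arrival: P0=13, P1=62, P2=45, P3=7, P4=21, P5=31
Total turnaround = 13 + 62 + 45 + 7 + 21 + 31 = 179

179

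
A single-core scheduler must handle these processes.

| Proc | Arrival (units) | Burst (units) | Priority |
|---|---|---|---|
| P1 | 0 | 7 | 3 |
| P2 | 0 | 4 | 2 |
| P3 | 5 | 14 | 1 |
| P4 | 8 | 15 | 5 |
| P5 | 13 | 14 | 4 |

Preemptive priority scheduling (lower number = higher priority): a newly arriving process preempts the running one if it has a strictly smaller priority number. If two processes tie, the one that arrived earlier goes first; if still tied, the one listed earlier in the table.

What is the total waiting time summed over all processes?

61

Gantt: | P2 0-4 | P1 4-5 | P3 5-19 | P1 19-25 | P5 25-39 | P4 39-54 |
Completion: P1=25  P2=4  P3=19  P4=54  P5=39
Turnaround (C−A): P1=25  P2=4  P3=14  P4=46  P5=26
Waiting = turnaround − burst: P1=18, P2=0, P3=0, P4=31, P5=12
Total waiting = 18 + 0 + 0 + 31 + 12 = 61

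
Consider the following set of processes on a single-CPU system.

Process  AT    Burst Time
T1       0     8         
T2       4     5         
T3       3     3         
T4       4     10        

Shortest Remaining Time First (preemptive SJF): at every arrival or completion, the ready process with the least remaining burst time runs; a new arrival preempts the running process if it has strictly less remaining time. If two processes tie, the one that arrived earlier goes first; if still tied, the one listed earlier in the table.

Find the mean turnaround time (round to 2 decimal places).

Timeline: | T1 0-3 | T3 3-6 | T1 6-11 | T2 11-16 | T4 16-26 |
Completion: T1=11  T2=16  T3=6  T4=26
Turnaround (C−A): T1=11  T2=12  T3=3  T4=22
Turnaround times: T1=11, T2=12, T3=3, T4=22
Average turnaround = (11+12+3+22) / 4 = 48/4 = 12.00

12.00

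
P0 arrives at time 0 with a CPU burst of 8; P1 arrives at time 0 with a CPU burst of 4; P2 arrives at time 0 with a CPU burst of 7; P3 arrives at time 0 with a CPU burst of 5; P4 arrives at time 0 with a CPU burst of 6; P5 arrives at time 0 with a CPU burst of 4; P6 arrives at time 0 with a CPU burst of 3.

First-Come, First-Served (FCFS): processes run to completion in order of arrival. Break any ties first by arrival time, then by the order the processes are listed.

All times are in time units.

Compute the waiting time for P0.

0

Schedule: | P0 0-8 | P1 8-12 | P2 12-19 | P3 19-24 | P4 24-30 | P5 30-34 | P6 34-37 |
Completion: P0=8  P1=12  P2=19  P3=24  P4=30  P5=34  P6=37
Turnaround (C−A): P0=8  P1=12  P2=19  P3=24  P4=30  P5=34  P6=37
Waiting(P0) = turnaround − burst = 8 − 8 = 0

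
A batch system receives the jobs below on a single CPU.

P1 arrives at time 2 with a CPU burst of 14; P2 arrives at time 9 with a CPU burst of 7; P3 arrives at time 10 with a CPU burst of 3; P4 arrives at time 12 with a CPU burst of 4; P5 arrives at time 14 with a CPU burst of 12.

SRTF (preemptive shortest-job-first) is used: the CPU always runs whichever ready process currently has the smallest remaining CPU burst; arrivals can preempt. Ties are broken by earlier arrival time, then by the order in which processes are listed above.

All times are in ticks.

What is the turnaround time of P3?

3

Gantt: | idle 0-2 | P1 2-10 | P3 10-13 | P4 13-17 | P1 17-23 | P2 23-30 | P5 30-42 |
Completion: P1=23  P2=30  P3=13  P4=17  P5=42
Turnaround(P3) = completion − arrival = 13 − 10 = 3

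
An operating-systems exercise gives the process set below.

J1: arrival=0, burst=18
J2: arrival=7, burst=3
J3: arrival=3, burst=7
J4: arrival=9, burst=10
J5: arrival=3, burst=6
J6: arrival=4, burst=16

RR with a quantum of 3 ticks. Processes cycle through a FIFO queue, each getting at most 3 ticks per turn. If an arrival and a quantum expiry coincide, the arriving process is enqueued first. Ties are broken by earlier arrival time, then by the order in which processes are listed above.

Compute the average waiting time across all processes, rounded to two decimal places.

Gantt: | J1 0-3 | J3 3-6 | J5 6-9 | J1 9-12 | J6 12-15 | J3 15-18 | J2 18-21 | J4 21-24 | J5 24-27 | J1 27-30 | J6 30-33 | J3 33-34 | J4 34-37 | J1 37-40 | J6 40-43 | J4 43-46 | J1 46-49 | J6 49-52 | J4 52-53 | J1 53-56 | J6 56-60 |
Completion: J1=56  J2=21  J3=34  J4=53  J5=27  J6=60
Turnaround (C−A): J1=56  J2=14  J3=31  J4=44  J5=24  J6=56
Waiting times: J1=38, J2=11, J3=24, J4=34, J5=18, J6=40
Average waiting = (38+11+24+34+18+40) / 6 = 165/6 = 27.50

27.50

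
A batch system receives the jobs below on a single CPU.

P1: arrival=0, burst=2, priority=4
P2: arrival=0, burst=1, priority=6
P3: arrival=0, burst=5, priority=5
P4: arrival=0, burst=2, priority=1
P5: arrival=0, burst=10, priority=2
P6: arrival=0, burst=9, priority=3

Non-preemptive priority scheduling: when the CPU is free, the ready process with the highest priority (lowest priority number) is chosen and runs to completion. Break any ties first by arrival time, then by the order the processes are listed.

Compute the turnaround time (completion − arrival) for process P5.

12

Gantt: | P4 0-2 | P5 2-12 | P6 12-21 | P1 21-23 | P3 23-28 | P2 28-29 |
Completion: P1=23  P2=29  P3=28  P4=2  P5=12  P6=21
Turnaround(P5) = completion − arrival = 12 − 0 = 12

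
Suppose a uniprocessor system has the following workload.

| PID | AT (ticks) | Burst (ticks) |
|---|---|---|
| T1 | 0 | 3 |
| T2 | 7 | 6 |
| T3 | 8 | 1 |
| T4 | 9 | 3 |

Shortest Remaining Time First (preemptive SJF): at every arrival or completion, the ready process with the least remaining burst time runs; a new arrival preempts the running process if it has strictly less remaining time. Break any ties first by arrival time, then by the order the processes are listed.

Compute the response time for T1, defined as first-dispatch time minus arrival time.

0

Schedule: | T1 0-3 | idle 3-7 | T2 7-8 | T3 8-9 | T4 9-12 | T2 12-17 |
Completion: T1=3  T2=17  T3=9  T4=12
Turnaround (C−A): T1=3  T2=10  T3=1  T4=3
Response(T1) = first start − arrival = 0 − 0 = 0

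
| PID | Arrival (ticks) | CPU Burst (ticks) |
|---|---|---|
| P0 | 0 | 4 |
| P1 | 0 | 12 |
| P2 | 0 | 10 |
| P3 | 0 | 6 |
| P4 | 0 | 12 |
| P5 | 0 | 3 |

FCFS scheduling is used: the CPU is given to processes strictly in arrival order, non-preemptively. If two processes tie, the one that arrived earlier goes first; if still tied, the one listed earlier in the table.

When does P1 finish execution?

16

Gantt: | P0 0-4 | P1 4-16 | P2 16-26 | P3 26-32 | P4 32-44 | P5 44-47 |
Completion: P0=4  P1=16  P2=26  P3=32  P4=44  P5=47
Turnaround (C−A): P0=4  P1=16  P2=26  P3=32  P4=44  P5=47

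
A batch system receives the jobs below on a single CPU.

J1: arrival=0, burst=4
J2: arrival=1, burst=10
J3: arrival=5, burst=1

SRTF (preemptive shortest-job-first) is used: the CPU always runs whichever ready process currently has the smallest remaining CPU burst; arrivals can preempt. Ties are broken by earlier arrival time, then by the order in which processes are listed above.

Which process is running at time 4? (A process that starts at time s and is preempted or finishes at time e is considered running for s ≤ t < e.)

J2

Gantt: | J1 0-4 | J2 4-5 | J3 5-6 | J2 6-15 |
Completion: J1=4  J2=15  J3=6
Turnaround (C−A): J1=4  J2=14  J3=1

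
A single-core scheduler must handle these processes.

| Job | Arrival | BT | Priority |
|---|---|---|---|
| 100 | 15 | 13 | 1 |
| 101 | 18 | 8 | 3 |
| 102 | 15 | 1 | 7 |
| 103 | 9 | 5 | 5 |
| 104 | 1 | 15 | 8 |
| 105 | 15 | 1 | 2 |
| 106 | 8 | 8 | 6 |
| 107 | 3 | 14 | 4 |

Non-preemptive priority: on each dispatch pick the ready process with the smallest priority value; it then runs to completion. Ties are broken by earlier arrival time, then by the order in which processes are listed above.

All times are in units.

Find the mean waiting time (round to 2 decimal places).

Gantt: | idle 0-1 | 104 1-16 | 100 16-29 | 105 29-30 | 101 30-38 | 107 38-52 | 103 52-57 | 106 57-65 | 102 65-66 |
Completion: 100=29  101=38  102=66  103=57  104=16  105=30  106=65  107=52
Turnaround (C−A): 100=14  101=20  102=51  103=48  104=15  105=15  106=57  107=49
Waiting times: 100=1, 101=12, 102=50, 103=43, 104=0, 105=14, 106=49, 107=35
Average waiting = (1+12+50+43+0+14+49+35) / 8 = 204/8 = 25.50

25.50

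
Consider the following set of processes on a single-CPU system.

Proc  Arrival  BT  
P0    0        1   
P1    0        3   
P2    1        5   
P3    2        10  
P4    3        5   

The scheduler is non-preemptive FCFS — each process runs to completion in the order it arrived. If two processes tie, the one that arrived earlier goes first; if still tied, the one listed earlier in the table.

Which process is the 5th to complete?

Schedule: | P0 0-1 | P1 1-4 | P2 4-9 | P3 9-19 | P4 19-24 |
Completion: P0=1  P1=4  P2=9  P3=19  P4=24
Turnaround (C−A): P0=1  P1=4  P2=8  P3=17  P4=21
Finish order: P0 → P1 → P2 → P3 → P4

P4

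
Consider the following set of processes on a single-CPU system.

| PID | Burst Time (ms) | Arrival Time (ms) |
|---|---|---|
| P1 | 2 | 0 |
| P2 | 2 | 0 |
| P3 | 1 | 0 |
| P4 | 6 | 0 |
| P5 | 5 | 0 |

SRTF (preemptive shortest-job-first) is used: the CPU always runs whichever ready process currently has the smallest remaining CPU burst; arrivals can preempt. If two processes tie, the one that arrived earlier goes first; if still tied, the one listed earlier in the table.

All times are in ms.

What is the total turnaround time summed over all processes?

Schedule: | P3 0-1 | P1 1-3 | P2 3-5 | P5 5-10 | P4 10-16 |
Completion: P1=3  P2=5  P3=1  P4=16  P5=10
Turnaround (C−A): P1=3  P2=5  P3=1  P4=16  P5=10
Turnaround = completion − arrival: P1=3, P2=5, P3=1, P4=16, P5=10
Total turnaround = 3 + 5 + 1 + 16 + 10 = 35

35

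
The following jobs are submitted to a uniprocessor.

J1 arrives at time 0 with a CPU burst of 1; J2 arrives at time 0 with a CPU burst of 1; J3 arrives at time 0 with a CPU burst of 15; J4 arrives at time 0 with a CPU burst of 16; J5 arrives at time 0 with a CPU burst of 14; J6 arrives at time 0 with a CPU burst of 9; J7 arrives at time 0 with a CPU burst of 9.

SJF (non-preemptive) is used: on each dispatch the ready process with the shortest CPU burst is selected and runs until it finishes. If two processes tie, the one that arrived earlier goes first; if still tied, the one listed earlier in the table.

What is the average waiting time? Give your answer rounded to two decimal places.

Gantt: | J1 0-1 | J2 1-2 | J6 2-11 | J7 11-20 | J5 20-34 | J3 34-49 | J4 49-65 |
Completion: J1=1  J2=2  J3=49  J4=65  J5=34  J6=11  J7=20
Turnaround (C−A): J1=1  J2=2  J3=49  J4=65  J5=34  J6=11  J7=20
Waiting times: J1=0, J2=1, J3=34, J4=49, J5=20, J6=2, J7=11
Average waiting = (0+1+34+49+20+2+11) / 7 = 117/7 = 16.71

16.71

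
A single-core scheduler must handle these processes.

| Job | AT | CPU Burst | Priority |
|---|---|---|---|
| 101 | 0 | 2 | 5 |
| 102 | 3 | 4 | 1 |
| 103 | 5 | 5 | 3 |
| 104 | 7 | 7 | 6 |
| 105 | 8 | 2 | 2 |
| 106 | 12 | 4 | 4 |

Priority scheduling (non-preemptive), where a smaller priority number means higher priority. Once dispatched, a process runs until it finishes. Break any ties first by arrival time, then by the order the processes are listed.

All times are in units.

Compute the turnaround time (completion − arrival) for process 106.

Schedule: | 101 0-2 | idle 2-3 | 102 3-7 | 103 7-12 | 105 12-14 | 106 14-18 | 104 18-25 |
Completion: 101=2  102=7  103=12  104=25  105=14  106=18
Turnaround(106) = completion − arrival = 18 − 12 = 6

6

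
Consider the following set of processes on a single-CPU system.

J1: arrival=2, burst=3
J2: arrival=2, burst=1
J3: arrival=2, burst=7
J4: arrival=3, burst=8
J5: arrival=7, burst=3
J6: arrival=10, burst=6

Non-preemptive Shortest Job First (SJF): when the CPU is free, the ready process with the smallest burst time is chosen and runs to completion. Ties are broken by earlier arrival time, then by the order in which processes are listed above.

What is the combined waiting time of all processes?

36

Timeline: | idle 0-2 | J2 2-3 | J1 3-6 | J3 6-13 | J5 13-16 | J6 16-22 | J4 22-30 |
Completion: J1=6  J2=3  J3=13  J4=30  J5=16  J6=22
Waiting = turnaround − burst: J1=1, J2=0, J3=4, J4=19, J5=6, J6=6
Total waiting = 1 + 0 + 4 + 19 + 6 + 6 = 36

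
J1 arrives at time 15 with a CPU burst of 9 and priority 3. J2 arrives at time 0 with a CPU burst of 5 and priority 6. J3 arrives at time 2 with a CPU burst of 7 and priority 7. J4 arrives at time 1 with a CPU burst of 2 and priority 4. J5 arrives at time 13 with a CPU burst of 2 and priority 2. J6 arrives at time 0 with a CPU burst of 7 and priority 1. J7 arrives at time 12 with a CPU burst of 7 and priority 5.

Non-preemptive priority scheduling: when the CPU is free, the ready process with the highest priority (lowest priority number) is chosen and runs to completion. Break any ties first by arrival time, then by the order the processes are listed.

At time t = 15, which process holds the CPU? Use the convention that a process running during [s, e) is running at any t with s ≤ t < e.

Gantt: | J6 0-7 | J4 7-9 | J2 9-14 | J5 14-16 | J1 16-25 | J7 25-32 | J3 32-39 |
Completion: J1=25  J2=14  J3=39  J4=9  J5=16  J6=7  J7=32
Turnaround (C−A): J1=10  J2=14  J3=37  J4=8  J5=3  J6=7  J7=20

J5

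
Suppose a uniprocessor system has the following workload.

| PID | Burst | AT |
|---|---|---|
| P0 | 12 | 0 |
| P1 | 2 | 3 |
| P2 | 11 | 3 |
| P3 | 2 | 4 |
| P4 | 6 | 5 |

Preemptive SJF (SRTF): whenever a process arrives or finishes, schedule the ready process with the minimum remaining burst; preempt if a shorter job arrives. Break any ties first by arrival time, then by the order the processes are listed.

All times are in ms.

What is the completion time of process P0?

Gantt: | P0 0-3 | P1 3-5 | P3 5-7 | P4 7-13 | P0 13-22 | P2 22-33 |
Completion: P0=22  P1=5  P2=33  P3=7  P4=13
Turnaround (C−A): P0=22  P1=2  P2=30  P3=3  P4=8

22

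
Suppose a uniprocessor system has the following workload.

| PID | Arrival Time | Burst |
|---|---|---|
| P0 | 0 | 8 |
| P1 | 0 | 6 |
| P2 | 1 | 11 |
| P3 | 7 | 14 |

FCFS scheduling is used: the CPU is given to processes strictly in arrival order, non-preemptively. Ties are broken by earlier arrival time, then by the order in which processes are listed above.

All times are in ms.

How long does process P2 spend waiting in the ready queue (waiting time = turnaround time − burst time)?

13

Schedule: | P0 0-8 | P1 8-14 | P2 14-25 | P3 25-39 |
Completion: P0=8  P1=14  P2=25  P3=39
Turnaround (C−A): P0=8  P1=14  P2=24  P3=32
Waiting(P2) = turnaround − burst = 24 − 11 = 13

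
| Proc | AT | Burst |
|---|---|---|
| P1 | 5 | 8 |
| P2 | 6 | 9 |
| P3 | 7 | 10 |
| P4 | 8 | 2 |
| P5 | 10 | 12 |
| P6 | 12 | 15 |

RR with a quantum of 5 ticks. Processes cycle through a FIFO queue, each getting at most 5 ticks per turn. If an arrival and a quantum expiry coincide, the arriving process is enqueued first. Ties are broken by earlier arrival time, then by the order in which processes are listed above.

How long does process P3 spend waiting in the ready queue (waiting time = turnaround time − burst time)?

Schedule: | idle 0-5 | P1 5-10 | P2 10-15 | P3 15-20 | P4 20-22 | P5 22-27 | P1 27-30 | P6 30-35 | P2 35-39 | P3 39-44 | P5 44-49 | P6 49-54 | P5 54-56 | P6 56-61 |
Completion: P1=30  P2=39  P3=44  P4=22  P5=56  P6=61
Turnaround (C−A): P1=25  P2=33  P3=37  P4=14  P5=46  P6=49
Waiting(P3) = turnaround − burst = 37 − 10 = 27

27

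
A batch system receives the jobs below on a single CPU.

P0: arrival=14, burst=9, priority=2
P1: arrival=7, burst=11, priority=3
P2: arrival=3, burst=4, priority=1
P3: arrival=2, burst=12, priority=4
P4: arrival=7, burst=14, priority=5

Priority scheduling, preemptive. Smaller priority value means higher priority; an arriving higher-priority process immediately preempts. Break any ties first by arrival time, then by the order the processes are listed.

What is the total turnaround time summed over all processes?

Schedule: | idle 0-2 | P3 2-3 | P2 3-7 | P1 7-14 | P0 14-23 | P1 23-27 | P3 27-38 | P4 38-52 |
Completion: P0=23  P1=27  P2=7  P3=38  P4=52
Turnaround = completion − arrival: P0=9, P1=20, P2=4, P3=36, P4=45
Total turnaround = 9 + 20 + 4 + 36 + 45 = 114

114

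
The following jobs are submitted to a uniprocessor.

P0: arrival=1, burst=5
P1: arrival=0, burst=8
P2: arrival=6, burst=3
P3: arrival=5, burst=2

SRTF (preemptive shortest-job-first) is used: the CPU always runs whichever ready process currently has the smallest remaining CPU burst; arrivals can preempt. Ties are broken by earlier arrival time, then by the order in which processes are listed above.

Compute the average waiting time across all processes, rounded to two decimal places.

Gantt: | P1 0-1 | P0 1-6 | P3 6-8 | P2 8-11 | P1 11-18 |
Completion: P0=6  P1=18  P2=11  P3=8
Waiting times: P0=0, P1=10, P2=2, P3=1
Average waiting = (0+10+2+1) / 4 = 13/4 = 3.25

3.25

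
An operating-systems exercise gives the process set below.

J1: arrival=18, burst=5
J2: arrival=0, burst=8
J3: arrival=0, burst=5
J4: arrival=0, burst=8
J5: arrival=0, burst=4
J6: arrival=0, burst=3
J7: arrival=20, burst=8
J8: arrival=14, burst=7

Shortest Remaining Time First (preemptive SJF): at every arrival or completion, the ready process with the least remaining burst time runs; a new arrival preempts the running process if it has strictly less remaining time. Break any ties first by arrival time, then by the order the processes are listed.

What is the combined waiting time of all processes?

Timeline: | J6 0-3 | J5 3-7 | J3 7-12 | J2 12-20 | J1 20-25 | J8 25-32 | J4 32-40 | J7 40-48 |
Completion: J1=25  J2=20  J3=12  J4=40  J5=7  J6=3  J7=48  J8=32
Turnaround (C−A): J1=7  J2=20  J3=12  J4=40  J5=7  J6=3  J7=28  J8=18
Waiting = turnaround − burst: J1=2, J2=12, J3=7, J4=32, J5=3, J6=0, J7=20, J8=11
Total waiting = 2 + 12 + 7 + 32 + 3 + 0 + 20 + 11 = 87

87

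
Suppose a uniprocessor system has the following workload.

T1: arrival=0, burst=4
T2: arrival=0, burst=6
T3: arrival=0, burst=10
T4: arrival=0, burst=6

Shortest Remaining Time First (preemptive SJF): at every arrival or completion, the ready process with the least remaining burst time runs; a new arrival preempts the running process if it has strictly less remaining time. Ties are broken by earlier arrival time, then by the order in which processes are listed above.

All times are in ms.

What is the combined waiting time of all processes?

Gantt: | T1 0-4 | T2 4-10 | T4 10-16 | T3 16-26 |
Completion: T1=4  T2=10  T3=26  T4=16
Turnaround (C−A): T1=4  T2=10  T3=26  T4=16
Waiting = turnaround − burst: T1=0, T2=4, T3=16, T4=10
Total waiting = 0 + 4 + 16 + 10 = 30

30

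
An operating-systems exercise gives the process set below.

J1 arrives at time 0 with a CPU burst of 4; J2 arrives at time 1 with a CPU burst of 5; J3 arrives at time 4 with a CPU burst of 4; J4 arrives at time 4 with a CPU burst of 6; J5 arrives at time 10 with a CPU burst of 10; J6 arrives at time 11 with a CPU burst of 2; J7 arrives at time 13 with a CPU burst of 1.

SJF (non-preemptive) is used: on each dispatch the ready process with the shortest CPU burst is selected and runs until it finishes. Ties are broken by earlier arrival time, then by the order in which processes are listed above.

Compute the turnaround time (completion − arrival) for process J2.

Schedule: | J1 0-4 | J3 4-8 | J2 8-13 | J7 13-14 | J6 14-16 | J4 16-22 | J5 22-32 |
Completion: J1=4  J2=13  J3=8  J4=22  J5=32  J6=16  J7=14
Turnaround (C−A): J1=4  J2=12  J3=4  J4=18  J5=22  J6=5  J7=1
Turnaround(J2) = completion − arrival = 13 − 1 = 12

12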